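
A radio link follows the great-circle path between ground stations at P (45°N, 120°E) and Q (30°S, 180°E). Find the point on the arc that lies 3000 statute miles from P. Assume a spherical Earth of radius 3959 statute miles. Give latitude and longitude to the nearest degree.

≈ (11°N, 152°E)

Write both endpoints as unit vectors p₁, p₂ with components (cos φ cos λ, cos φ sin λ, sin φ).
The central angle between the endpoints is δ = arccos(p₁·p₂) ≈ 1.618 rad (92.7°). The total great-circle distance is δ·R ≈ 1.618 × 3959 ≈ 6406 mi, so the target fraction is f = 3000/6406 ≈ 0.468.
Interpolate at f ≈ 0.468 with slerp weights a = sin((1−f)δ)/sin δ ≈ 0.759, b = sin(fδ)/sin δ ≈ 0.688.
p = a·p₁ + b·p₂ ≈ (-0.864, 0.465, 0.193); φ = arcsin(p_z) ≈ 11.11°, λ = atan2(p_y, p_x) ≈ 151.73°.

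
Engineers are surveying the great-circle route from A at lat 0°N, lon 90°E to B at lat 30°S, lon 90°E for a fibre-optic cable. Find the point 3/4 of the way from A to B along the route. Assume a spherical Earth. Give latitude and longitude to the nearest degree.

≈ lat 22°S, lon 90°E

Convert each endpoint to a unit vector on the sphere (x = cos φ cos λ, y = cos φ sin λ, z = sin φ).
The central angle between the endpoints is δ = arccos(p₁·p₂) ≈ 0.524 rad (30.0°).
Interpolate at f = 3/4 with slerp weights a = sin((1−f)δ)/sin δ ≈ 0.261, b = sin(fδ)/sin δ ≈ 0.765.
p = a·p₁ + b·p₂ ≈ (0.000, 0.924, -0.383); φ = arcsin(p_z) ≈ -22.50°, λ = atan2(p_y, p_x) ≈ 90.00°.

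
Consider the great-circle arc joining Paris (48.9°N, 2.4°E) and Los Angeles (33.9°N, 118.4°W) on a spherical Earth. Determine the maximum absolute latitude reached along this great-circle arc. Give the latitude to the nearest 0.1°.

≈ 61.7°N

The great circle lies in the plane with unit normal n̂ = (p₁ × p₂)/|p₁ × p₂|.
Here n̂_z ≈ -0.473; the vertex latitude is φ_max = arccos|n̂_z| ≈ 61.7°.
Check via Clairaut: cos φ_max = |cos φ₁| · sin C = cos(48.9°)·sin(46.1°) ≈ 0.473, again giving ≈ 61.7°.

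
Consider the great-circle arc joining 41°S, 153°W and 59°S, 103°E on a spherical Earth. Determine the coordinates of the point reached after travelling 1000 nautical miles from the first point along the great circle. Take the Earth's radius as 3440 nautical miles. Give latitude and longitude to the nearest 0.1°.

Convert each endpoint to a unit vector on the sphere (x = cos φ cos λ, y = cos φ sin λ, z = sin φ).
The central angle between the endpoints is δ = arccos(p₁·p₂) ≈ 1.083 rad (62.1°). The total great-circle distance is δ·R ≈ 1.083 × 3440 ≈ 3727 nmi, so the target fraction is f = 1000/3727 ≈ 0.268.
Interpolate at f ≈ 0.268 with slerp weights a = sin((1−f)δ)/sin δ ≈ 0.806, b = sin(fδ)/sin δ ≈ 0.324.
p = a·p₁ + b·p₂ ≈ (-0.580, -0.113, -0.807); φ = arcsin(p_z) ≈ -53.80°, λ = atan2(p_y, p_x) ≈ -168.93°.

≈ 53.8°S, 168.9°W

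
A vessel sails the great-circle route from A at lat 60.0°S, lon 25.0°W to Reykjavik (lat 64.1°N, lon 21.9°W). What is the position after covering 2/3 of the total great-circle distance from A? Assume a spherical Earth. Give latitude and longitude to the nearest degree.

Write both endpoints as unit vectors p₁, p₂ with components (cos φ cos λ, cos φ sin λ, sin φ).
The central angle between the endpoints is δ = arccos(p₁·p₂) ≈ 2.166 rad (124.1°).
Interpolate at f = 2/3 with slerp weights a = sin((1−f)δ)/sin δ ≈ 0.798, b = sin(fδ)/sin δ ≈ 1.198.
p = a·p₁ + b·p₂ ≈ (0.847, -0.364, 0.386); φ = arcsin(p_z) ≈ 22.74°, λ = atan2(p_y, p_x) ≈ -23.24°.

≈ lat 23°N, lon 23°W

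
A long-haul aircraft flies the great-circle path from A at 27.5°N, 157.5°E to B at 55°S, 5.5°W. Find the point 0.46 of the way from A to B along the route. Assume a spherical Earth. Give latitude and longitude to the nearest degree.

≈ 38°S, 134°E

Write both endpoints as unit vectors p₁, p₂ with components (cos φ cos λ, cos φ sin λ, sin φ).
The central angle between the endpoints is δ = arccos(p₁·p₂) ≈ 2.616 rad (149.9°).
Interpolate at f = 0.46 with slerp weights a = sin((1−f)δ)/sin δ ≈ 1.966, b = sin(fδ)/sin δ ≈ 1.858.
p = a·p₁ + b·p₂ ≈ (-0.551, 0.565, -0.614); φ = arcsin(p_z) ≈ -37.90°, λ = atan2(p_y, p_x) ≈ 134.24°.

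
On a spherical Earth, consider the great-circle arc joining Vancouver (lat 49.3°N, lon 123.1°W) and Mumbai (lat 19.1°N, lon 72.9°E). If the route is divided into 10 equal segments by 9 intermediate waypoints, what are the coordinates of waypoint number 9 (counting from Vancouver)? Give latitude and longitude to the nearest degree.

Write both endpoints as unit vectors p₁, p₂ with components (cos φ cos λ, cos φ sin λ, sin φ).
The central angle between the endpoints is δ = arccos(p₁·p₂) ≈ 1.922 rad (110.1°).
Interpolate at f = 9/10 with slerp weights a = sin((1−f)δ)/sin δ ≈ 0.203, b = sin(fδ)/sin δ ≈ 1.052.
p = a·p₁ + b·p₂ ≈ (0.220, 0.839, 0.498); φ = arcsin(p_z) ≈ 29.89°, λ = atan2(p_y, p_x) ≈ 75.32°.

≈ lat 30°N, lon 75°E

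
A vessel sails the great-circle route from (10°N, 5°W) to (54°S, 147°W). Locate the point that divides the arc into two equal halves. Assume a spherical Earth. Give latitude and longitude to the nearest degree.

≈ (45°S, 40°W)

The haversine formula gives a central angle δ ≈ 2.210 rad (126.6°) between the endpoints.
Interpolate at f = 1/2 with slerp weights a = sin((1−f)δ)/sin δ ≈ 1.113, b = sin(fδ)/sin δ ≈ 1.113.
p = a·p₁ + b·p₂ ≈ (0.543, -0.452, -0.707); φ = arcsin(p_z) ≈ -45.02°, λ = atan2(p_y, p_x) ≈ -39.75°.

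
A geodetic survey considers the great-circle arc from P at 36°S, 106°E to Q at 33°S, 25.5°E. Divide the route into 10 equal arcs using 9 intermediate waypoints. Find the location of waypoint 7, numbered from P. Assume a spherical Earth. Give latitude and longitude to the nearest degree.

Write both endpoints as unit vectors p₁, p₂ with components (cos φ cos λ, cos φ sin λ, sin φ).
The central angle between the endpoints is δ = arccos(p₁·p₂) ≈ 1.124 rad (64.4°).
Interpolate at f = 7/10 with slerp weights a = sin((1−f)δ)/sin δ ≈ 0.367, b = sin(fδ)/sin δ ≈ 0.785.
p = a·p₁ + b·p₂ ≈ (0.513, 0.569, -0.643); φ = arcsin(p_z) ≈ -40.04°, λ = atan2(p_y, p_x) ≈ 47.98°.

≈ 40°S, 48°E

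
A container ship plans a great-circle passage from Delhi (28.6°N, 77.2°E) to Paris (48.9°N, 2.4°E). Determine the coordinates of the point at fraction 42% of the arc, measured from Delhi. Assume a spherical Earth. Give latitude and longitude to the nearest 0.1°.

From cos δ = sin φ₁ sin φ₂ + cos φ₁ cos φ₂ cos Δλ, the central angle is δ ≈ 1.033 rad (59.2°).
Interpolate at f = 0.42 with slerp weights a = sin((1−f)δ)/sin δ ≈ 0.657, b = sin(fδ)/sin δ ≈ 0.490.
p = a·p₁ + b·p₂ ≈ (0.449, 0.576, 0.683); φ = arcsin(p_z) ≈ 43.09°, λ = atan2(p_y, p_x) ≈ 52.03°.

≈ (43.1°N, 52.0°E)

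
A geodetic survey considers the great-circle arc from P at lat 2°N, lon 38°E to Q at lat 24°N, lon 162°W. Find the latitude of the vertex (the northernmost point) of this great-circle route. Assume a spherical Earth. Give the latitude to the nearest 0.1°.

The great circle lies in the plane with unit normal n̂ = (p₁ × p₂)/|p₁ × p₂|.
Here n̂_z ≈ +0.582; the vertex latitude is φ_max = arccos|n̂_z| ≈ 54.4°.
Check via Clairaut: cos φ_max = |cos φ₁| · sin C = cos(2.0°)·sin(35.6°) ≈ 0.582, again giving ≈ 54.4°.

≈ 54.4°N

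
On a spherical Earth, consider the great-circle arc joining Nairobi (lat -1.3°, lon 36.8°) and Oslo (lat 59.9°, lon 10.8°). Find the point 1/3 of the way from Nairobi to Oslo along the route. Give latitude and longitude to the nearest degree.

≈ lat 20°, lon 31°

Convert each endpoint to a unit vector on the sphere (x = cos φ cos λ, y = cos φ sin λ, z = sin φ).
The central angle between the endpoints is δ = arccos(p₁·p₂) ≈ 1.125 rad (64.5°).
Interpolate at f = 1/3 with slerp weights a = sin((1−f)δ)/sin δ ≈ 0.756, b = sin(fδ)/sin δ ≈ 0.406.
p = a·p₁ + b·p₂ ≈ (0.805, 0.491, 0.334); φ = arcsin(p_z) ≈ 19.52°, λ = atan2(p_y, p_x) ≈ 31.37°.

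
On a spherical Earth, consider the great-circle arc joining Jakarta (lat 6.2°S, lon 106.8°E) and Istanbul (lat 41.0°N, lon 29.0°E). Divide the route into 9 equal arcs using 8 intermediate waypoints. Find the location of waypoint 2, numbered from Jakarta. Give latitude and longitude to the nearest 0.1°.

Write both endpoints as unit vectors p₁, p₂ with components (cos φ cos λ, cos φ sin λ, sin φ).
The central angle between the endpoints is δ = arccos(p₁·p₂) ≈ 1.483 rad (85.0°).
Interpolate at f = 2/9 with slerp weights a = sin((1−f)δ)/sin δ ≈ 0.918, b = sin(fδ)/sin δ ≈ 0.325.
p = a·p₁ + b·p₂ ≈ (-0.049, 0.992, 0.114); φ = arcsin(p_z) ≈ 6.55°, λ = atan2(p_y, p_x) ≈ 92.84°.

≈ lat 6.5°N, lon 92.8°E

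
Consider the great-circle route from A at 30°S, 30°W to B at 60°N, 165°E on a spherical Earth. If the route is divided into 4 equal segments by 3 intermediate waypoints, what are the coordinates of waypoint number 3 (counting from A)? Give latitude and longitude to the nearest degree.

≈ 74°N, 89°W

Convert each endpoint to a unit vector on the sphere (x = cos φ cos λ, y = cos φ sin λ, z = sin φ).
The central angle between the endpoints is δ = arccos(p₁·p₂) ≈ 2.589 rad (148.4°).
Interpolate at f = 3/4 with slerp weights a = sin((1−f)δ)/sin δ ≈ 1.149, b = sin(fδ)/sin δ ≈ 1.776.
p = a·p₁ + b·p₂ ≈ (0.004, -0.268, 0.963); φ = arcsin(p_z) ≈ 74.46°, λ = atan2(p_y, p_x) ≈ -89.11°.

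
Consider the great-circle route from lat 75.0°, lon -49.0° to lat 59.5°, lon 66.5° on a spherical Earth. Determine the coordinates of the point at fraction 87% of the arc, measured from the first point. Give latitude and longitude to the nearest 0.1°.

≈ lat 64.2°, lon 62.2°

Write both endpoints as unit vectors p₁, p₂ with components (cos φ cos λ, cos φ sin λ, sin φ).
The central angle between the endpoints is δ = arccos(p₁·p₂) ≈ 0.683 rad (39.1°).
Interpolate at f = 0.87 with slerp weights a = sin((1−f)δ)/sin δ ≈ 0.140, b = sin(fδ)/sin δ ≈ 0.887.
p = a·p₁ + b·p₂ ≈ (0.203, 0.385, 0.900); φ = arcsin(p_z) ≈ 64.16°, λ = atan2(p_y, p_x) ≈ 62.18°.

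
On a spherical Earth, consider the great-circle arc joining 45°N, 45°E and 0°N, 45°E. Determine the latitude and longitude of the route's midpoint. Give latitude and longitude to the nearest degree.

Convert each endpoint to a unit vector on the sphere (x = cos φ cos λ, y = cos φ sin λ, z = sin φ).
The central angle between the endpoints is δ = arccos(p₁·p₂) ≈ 0.785 rad (45.0°).
Interpolate at f = 1/2 with slerp weights a = sin((1−f)δ)/sin δ ≈ 0.541, b = sin(fδ)/sin δ ≈ 0.541.
p = a·p₁ + b·p₂ ≈ (0.653, 0.653, 0.383); φ = arcsin(p_z) ≈ 22.50°, λ = atan2(p_y, p_x) ≈ 45.00°.

≈ 22°N, 45°E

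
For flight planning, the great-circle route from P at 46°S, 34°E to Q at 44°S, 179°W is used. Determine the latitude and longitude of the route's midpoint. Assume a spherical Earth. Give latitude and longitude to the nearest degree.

≈ 74°S, 111°E

From cos δ = sin φ₁ sin φ₂ + cos φ₁ cos φ₂ cos Δλ, the central angle is δ ≈ 1.490 rad (85.4°).
Interpolate at f = 1/2 with slerp weights a = sin((1−f)δ)/sin δ ≈ 0.680, b = sin(fδ)/sin δ ≈ 0.680.
p = a·p₁ + b·p₂ ≈ (-0.097, 0.256, -0.962); φ = arcsin(p_z) ≈ -74.12°, λ = atan2(p_y, p_x) ≈ 110.87°.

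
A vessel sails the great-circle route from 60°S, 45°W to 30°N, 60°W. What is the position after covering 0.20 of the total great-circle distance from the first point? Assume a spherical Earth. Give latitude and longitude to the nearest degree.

Convert each endpoint to a unit vector on the sphere (x = cos φ cos λ, y = cos φ sin λ, z = sin φ).
The central angle between the endpoints is δ = arccos(p₁·p₂) ≈ 1.586 rad (90.8°).
Interpolate at f = 0.20 with slerp weights a = sin((1−f)δ)/sin δ ≈ 0.955, b = sin(fδ)/sin δ ≈ 0.312.
p = a·p₁ + b·p₂ ≈ (0.473, -0.571, -0.671); φ = arcsin(p_z) ≈ -42.14°, λ = atan2(p_y, p_x) ≈ -50.41°.

≈ 42°S, 50°W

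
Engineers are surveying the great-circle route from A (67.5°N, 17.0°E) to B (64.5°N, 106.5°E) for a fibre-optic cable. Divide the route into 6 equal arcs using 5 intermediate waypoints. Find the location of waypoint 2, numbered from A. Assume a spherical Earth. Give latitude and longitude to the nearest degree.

From cos δ = sin φ₁ sin φ₂ + cos φ₁ cos φ₂ cos Δλ, the central angle is δ ≈ 0.582 rad (33.4°).
Interpolate at f = 2/6 with slerp weights a = sin((1−f)δ)/sin δ ≈ 0.688, b = sin(fδ)/sin δ ≈ 0.351.
p = a·p₁ + b·p₂ ≈ (0.209, 0.222, 0.952); φ = arcsin(p_z) ≈ 72.26°, λ = atan2(p_y, p_x) ≈ 46.70°.

≈ (72°N, 47°E)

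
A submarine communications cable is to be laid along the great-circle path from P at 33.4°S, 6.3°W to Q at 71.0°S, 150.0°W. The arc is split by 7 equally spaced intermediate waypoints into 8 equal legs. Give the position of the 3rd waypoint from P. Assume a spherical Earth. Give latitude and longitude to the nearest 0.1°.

≈ 59.7°S, 16.8°W

The haversine formula gives a central angle δ ≈ 1.265 rad (72.5°) between the endpoints.
Interpolate at f = 3/8 with slerp weights a = sin((1−f)δ)/sin δ ≈ 0.745, b = sin(fδ)/sin δ ≈ 0.479.
p = a·p₁ + b·p₂ ≈ (0.483, -0.146, -0.863); φ = arcsin(p_z) ≈ -59.67°, λ = atan2(p_y, p_x) ≈ -16.83°.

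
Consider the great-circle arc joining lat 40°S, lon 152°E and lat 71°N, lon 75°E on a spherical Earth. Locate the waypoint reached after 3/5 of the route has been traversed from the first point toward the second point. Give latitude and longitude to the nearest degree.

≈ lat 30°N, lon 127°E

From cos δ = sin φ₁ sin φ₂ + cos φ₁ cos φ₂ cos Δλ, the central angle is δ ≈ 2.155 rad (123.5°).
Interpolate at f = 3/5 with slerp weights a = sin((1−f)δ)/sin δ ≈ 0.910, b = sin(fδ)/sin δ ≈ 1.153.
p = a·p₁ + b·p₂ ≈ (-0.518, 0.690, 0.505); φ = arcsin(p_z) ≈ 30.34°, λ = atan2(p_y, p_x) ≈ 126.93°.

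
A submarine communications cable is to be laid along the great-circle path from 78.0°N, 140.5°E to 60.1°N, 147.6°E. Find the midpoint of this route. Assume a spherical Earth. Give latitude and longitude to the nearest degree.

Convert each endpoint to a unit vector on the sphere (x = cos φ cos λ, y = cos φ sin λ, z = sin φ).
The central angle between the endpoints is δ = arccos(p₁·p₂) ≈ 0.315 rad (18.0°).
Interpolate at f = 1/2 with slerp weights a = sin((1−f)δ)/sin δ ≈ 0.506, b = sin(fδ)/sin δ ≈ 0.506.
p = a·p₁ + b·p₂ ≈ (-0.294, 0.202, 0.934); φ = arcsin(p_z) ≈ 69.08°, λ = atan2(p_y, p_x) ≈ 145.51°.

≈ 69°N, 146°E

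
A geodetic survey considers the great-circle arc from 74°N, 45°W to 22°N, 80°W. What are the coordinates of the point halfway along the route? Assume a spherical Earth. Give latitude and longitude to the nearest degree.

≈ 49°N, 72°W

Write both endpoints as unit vectors p₁, p₂ with components (cos φ cos λ, cos φ sin λ, sin φ).
The central angle between the endpoints is δ = arccos(p₁·p₂) ≈ 0.965 rad (55.3°).
Interpolate at f = 1/2 with slerp weights a = sin((1−f)δ)/sin δ ≈ 0.564, b = sin(fδ)/sin δ ≈ 0.564.
p = a·p₁ + b·p₂ ≈ (0.201, -0.625, 0.754); φ = arcsin(p_z) ≈ 48.94°, λ = atan2(p_y, p_x) ≈ -72.19°.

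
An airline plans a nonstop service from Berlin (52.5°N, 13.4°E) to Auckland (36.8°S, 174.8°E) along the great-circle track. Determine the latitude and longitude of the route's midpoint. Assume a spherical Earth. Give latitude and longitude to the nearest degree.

≈ (33°N, 134°E)

The haversine formula gives a central angle δ ≈ 2.785 rad (159.6°) between the endpoints.
Interpolate at f = 1/2 with slerp weights a = sin((1−f)δ)/sin δ ≈ 2.822, b = sin(fδ)/sin δ ≈ 2.822.
p = a·p₁ + b·p₂ ≈ (-0.579, 0.603, 0.548); φ = arcsin(p_z) ≈ 33.26°, λ = atan2(p_y, p_x) ≈ 133.85°.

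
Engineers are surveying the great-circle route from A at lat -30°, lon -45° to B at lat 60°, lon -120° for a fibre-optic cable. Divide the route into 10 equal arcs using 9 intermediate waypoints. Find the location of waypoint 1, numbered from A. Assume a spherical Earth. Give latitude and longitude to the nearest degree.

Convert each endpoint to a unit vector on the sphere (x = cos φ cos λ, y = cos φ sin λ, z = sin φ).
The central angle between the endpoints is δ = arccos(p₁·p₂) ≈ 1.898 rad (108.7°).
Interpolate at f = 1/10 with slerp weights a = sin((1−f)δ)/sin δ ≈ 1.046, b = sin(fδ)/sin δ ≈ 0.199.
p = a·p₁ + b·p₂ ≈ (0.591, -0.727, -0.351); φ = arcsin(p_z) ≈ -20.52°, λ = atan2(p_y, p_x) ≈ -50.89°.

≈ lat -21°, lon -51°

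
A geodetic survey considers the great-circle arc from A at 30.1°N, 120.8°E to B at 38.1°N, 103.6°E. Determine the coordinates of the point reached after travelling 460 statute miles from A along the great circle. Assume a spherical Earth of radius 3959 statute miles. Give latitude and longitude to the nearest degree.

≈ 34°N, 114°E

Convert each endpoint to a unit vector on the sphere (x = cos φ cos λ, y = cos φ sin λ, z = sin φ).
The central angle between the endpoints is δ = arccos(p₁·p₂) ≈ 0.284 rad (16.3°). The total great-circle distance is δ·R ≈ 0.284 × 3959 ≈ 1126 mi, so the target fraction is f = 460/1126 ≈ 0.408.
Interpolate at f ≈ 0.408 with slerp weights a = sin((1−f)δ)/sin δ ≈ 0.597, b = sin(fδ)/sin δ ≈ 0.413.
p = a·p₁ + b·p₂ ≈ (-0.341, 0.759, 0.554); φ = arcsin(p_z) ≈ 33.65°, λ = atan2(p_y, p_x) ≈ 114.17°.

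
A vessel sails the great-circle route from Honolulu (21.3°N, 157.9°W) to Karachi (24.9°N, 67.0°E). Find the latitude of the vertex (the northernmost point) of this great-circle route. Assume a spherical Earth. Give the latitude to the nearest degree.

The great circle lies in the plane with unit normal n̂ = (p₁ × p₂)/|p₁ × p₂|.
Here n̂_z ≈ -0.666; the vertex latitude is φ_max = arccos|n̂_z| ≈ 48.2°.
Check via Clairaut: cos φ_max = |cos φ₁| · sin C = cos(21.3°)·sin(45.7°) ≈ 0.666, again giving ≈ 48.2°.

≈ 48°N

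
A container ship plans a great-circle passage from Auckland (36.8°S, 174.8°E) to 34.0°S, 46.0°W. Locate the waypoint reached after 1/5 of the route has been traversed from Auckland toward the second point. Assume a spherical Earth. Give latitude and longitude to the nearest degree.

≈ 52°S, 167°W

From cos δ = sin φ₁ sin φ₂ + cos φ₁ cos φ₂ cos Δλ, the central angle is δ ≈ 1.739 rad (99.6°).
Interpolate at f = 1/5 with slerp weights a = sin((1−f)δ)/sin δ ≈ 0.998, b = sin(fδ)/sin δ ≈ 0.346.
p = a·p₁ + b·p₂ ≈ (-0.597, -0.134, -0.791); φ = arcsin(p_z) ≈ -52.30°, λ = atan2(p_y, p_x) ≈ -167.37°.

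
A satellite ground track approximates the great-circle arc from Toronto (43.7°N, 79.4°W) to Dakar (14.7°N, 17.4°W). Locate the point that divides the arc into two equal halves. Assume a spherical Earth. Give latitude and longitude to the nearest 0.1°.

Write both endpoints as unit vectors p₁, p₂ with components (cos φ cos λ, cos φ sin λ, sin φ).
The central angle between the endpoints is δ = arccos(p₁·p₂) ≈ 1.043 rad (59.8°).
Interpolate at f = 1/2 with slerp weights a = sin((1−f)δ)/sin δ ≈ 0.577, b = sin(fδ)/sin δ ≈ 0.577.
p = a·p₁ + b·p₂ ≈ (0.609, -0.577, 0.545); φ = arcsin(p_z) ≈ 33.01°, λ = atan2(p_y, p_x) ≈ -43.44°.

≈ 33.0°N, 43.4°W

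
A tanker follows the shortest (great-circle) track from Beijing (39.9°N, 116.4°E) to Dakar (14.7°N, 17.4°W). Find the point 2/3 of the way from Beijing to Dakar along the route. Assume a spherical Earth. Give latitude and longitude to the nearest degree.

Convert each endpoint to a unit vector on the sphere (x = cos φ cos λ, y = cos φ sin λ, z = sin φ).
The central angle between the endpoints is δ = arccos(p₁·p₂) ≈ 1.929 rad (110.5°).
Interpolate at f = 2/3 with slerp weights a = sin((1−f)δ)/sin δ ≈ 0.640, b = sin(fδ)/sin δ ≈ 1.025.
p = a·p₁ + b·p₂ ≈ (0.728, 0.144, 0.671); φ = arcsin(p_z) ≈ 42.13°, λ = atan2(p_y, p_x) ≈ 11.16°.

≈ 42°N, 11°E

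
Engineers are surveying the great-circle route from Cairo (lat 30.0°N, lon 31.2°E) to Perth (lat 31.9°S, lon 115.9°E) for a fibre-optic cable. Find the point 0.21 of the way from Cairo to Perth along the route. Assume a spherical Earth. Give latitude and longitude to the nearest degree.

≈ lat 18°N, lon 50°E

Convert each endpoint to a unit vector on the sphere (x = cos φ cos λ, y = cos φ sin λ, z = sin φ).
The central angle between the endpoints is δ = arccos(p₁·p₂) ≈ 1.768 rad (101.3°).
Interpolate at f = 0.21 with slerp weights a = sin((1−f)δ)/sin δ ≈ 1.004, b = sin(fδ)/sin δ ≈ 0.370.
p = a·p₁ + b·p₂ ≈ (0.607, 0.733, 0.307); φ = arcsin(p_z) ≈ 17.86°, λ = atan2(p_y, p_x) ≈ 50.39°.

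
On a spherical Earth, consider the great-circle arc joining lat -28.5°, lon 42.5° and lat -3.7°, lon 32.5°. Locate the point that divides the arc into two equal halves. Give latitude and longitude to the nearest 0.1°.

Write both endpoints as unit vectors p₁, p₂ with components (cos φ cos λ, cos φ sin λ, sin φ).
The central angle between the endpoints is δ = arccos(p₁·p₂) ≈ 0.464 rad (26.6°).
Interpolate at f = 1/2 with slerp weights a = sin((1−f)δ)/sin δ ≈ 0.514, b = sin(fδ)/sin δ ≈ 0.514.
p = a·p₁ + b·p₂ ≈ (0.765, 0.580, -0.278); φ = arcsin(p_z) ≈ -16.16°, λ = atan2(p_y, p_x) ≈ 37.18°.

≈ lat -16.2°, lon 37.2°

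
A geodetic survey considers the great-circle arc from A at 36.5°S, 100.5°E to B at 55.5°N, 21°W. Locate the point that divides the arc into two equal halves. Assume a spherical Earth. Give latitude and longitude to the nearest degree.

≈ 18°N, 57°E

From cos δ = sin φ₁ sin φ₂ + cos φ₁ cos φ₂ cos Δλ, the central angle is δ ≈ 2.386 rad (136.7°).
Interpolate at f = 1/2 with slerp weights a = sin((1−f)δ)/sin δ ≈ 1.356, b = sin(fδ)/sin δ ≈ 1.356.
p = a·p₁ + b·p₂ ≈ (0.518, 0.797, 0.311); φ = arcsin(p_z) ≈ 18.12°, λ = atan2(p_y, p_x) ≈ 56.94°.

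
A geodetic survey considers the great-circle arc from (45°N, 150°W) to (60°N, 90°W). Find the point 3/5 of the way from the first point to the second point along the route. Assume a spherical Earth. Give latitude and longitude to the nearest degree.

≈ (58°N, 119°W)

Write both endpoints as unit vectors p₁, p₂ with components (cos φ cos λ, cos φ sin λ, sin φ).
The central angle between the endpoints is δ = arccos(p₁·p₂) ≈ 0.661 rad (37.9°).
Interpolate at f = 3/5 with slerp weights a = sin((1−f)δ)/sin δ ≈ 0.426, b = sin(fδ)/sin δ ≈ 0.629.
p = a·p₁ + b·p₂ ≈ (-0.261, -0.465, 0.846); φ = arcsin(p_z) ≈ 57.78°, λ = atan2(p_y, p_x) ≈ -119.27°.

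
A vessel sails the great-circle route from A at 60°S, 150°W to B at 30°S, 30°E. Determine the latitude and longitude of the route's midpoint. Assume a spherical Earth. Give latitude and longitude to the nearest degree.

Convert each endpoint to a unit vector on the sphere (x = cos φ cos λ, y = cos φ sin λ, z = sin φ).
The central angle between the endpoints is δ = arccos(p₁·p₂) ≈ 1.571 rad (90.0°).
Interpolate at f = 1/2 with slerp weights a = sin((1−f)δ)/sin δ ≈ 0.707, b = sin(fδ)/sin δ ≈ 0.707.
p = a·p₁ + b·p₂ ≈ (0.224, 0.129, -0.966); φ = arcsin(p_z) ≈ -75.00°, λ = atan2(p_y, p_x) ≈ 30.00°.

≈ 75°S, 30°E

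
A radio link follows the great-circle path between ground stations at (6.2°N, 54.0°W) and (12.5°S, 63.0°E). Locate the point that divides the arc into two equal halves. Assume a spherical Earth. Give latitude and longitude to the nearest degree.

≈ (6°S, 4°E)

The haversine formula gives a central angle δ ≈ 2.053 rad (117.6°) between the endpoints.
Interpolate at f = 1/2 with slerp weights a = sin((1−f)δ)/sin δ ≈ 0.966, b = sin(fδ)/sin δ ≈ 0.966.
p = a·p₁ + b·p₂ ≈ (0.992, 0.063, -0.105); φ = arcsin(p_z) ≈ -6.01°, λ = atan2(p_y, p_x) ≈ 3.65°.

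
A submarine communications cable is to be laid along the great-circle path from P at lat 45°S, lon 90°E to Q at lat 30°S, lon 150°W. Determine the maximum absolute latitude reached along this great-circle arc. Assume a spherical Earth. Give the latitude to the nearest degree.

≈ 58°S

The great circle lies in the plane with unit normal n̂ = (p₁ × p₂)/|p₁ × p₂|.
Here n̂_z ≈ +0.531; the vertex latitude is φ_max = arccos|n̂_z| ≈ 57.9°.
Check via Clairaut: cos φ_max = |cos φ₁| · sin C = cos(45.0°)·sin(131.3°) ≈ 0.531, again giving ≈ 57.9°.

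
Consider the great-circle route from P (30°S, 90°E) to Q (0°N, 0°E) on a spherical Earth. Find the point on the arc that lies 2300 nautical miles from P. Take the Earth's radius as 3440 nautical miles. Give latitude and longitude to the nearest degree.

≈ (23°S, 48°E)

From cos δ = sin φ₁ sin φ₂ + cos φ₁ cos φ₂ cos Δλ, the central angle is δ ≈ 1.571 rad (90.0°). The total great-circle distance is δ·R ≈ 1.571 × 3440 ≈ 5404 nmi, so the target fraction is f = 2300/5404 ≈ 0.426.
Interpolate at f ≈ 0.426 with slerp weights a = sin((1−f)δ)/sin δ ≈ 0.785, b = sin(fδ)/sin δ ≈ 0.620.
p = a·p₁ + b·p₂ ≈ (0.620, 0.680, -0.392); φ = arcsin(p_z) ≈ -23.10°, λ = atan2(p_y, p_x) ≈ 47.63°.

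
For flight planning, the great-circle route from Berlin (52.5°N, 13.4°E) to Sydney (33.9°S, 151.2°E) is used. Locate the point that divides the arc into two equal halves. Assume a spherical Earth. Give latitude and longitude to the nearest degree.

≈ 23°N, 104°E

Write both endpoints as unit vectors p₁, p₂ with components (cos φ cos λ, cos φ sin λ, sin φ).
The central angle between the endpoints is δ = arccos(p₁·p₂) ≈ 2.527 rad (144.8°).
Interpolate at f = 1/2 with slerp weights a = sin((1−f)δ)/sin δ ≈ 1.652, b = sin(fδ)/sin δ ≈ 1.652.
p = a·p₁ + b·p₂ ≈ (-0.223, 0.894, 0.389); φ = arcsin(p_z) ≈ 22.91°, λ = atan2(p_y, p_x) ≈ 104.03°.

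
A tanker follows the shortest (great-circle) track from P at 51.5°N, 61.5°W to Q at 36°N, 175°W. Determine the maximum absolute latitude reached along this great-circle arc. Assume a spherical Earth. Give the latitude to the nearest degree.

The great circle lies in the plane with unit normal n̂ = (p₁ × p₂)/|p₁ × p₂|.
Here n̂_z ≈ -0.478; the vertex latitude is φ_max = arccos|n̂_z| ≈ 61.4°.
Check via Clairaut: cos φ_max = |cos φ₁| · sin C = cos(51.5°)·sin(50.2°) ≈ 0.478, again giving ≈ 61.4°.

≈ 61°N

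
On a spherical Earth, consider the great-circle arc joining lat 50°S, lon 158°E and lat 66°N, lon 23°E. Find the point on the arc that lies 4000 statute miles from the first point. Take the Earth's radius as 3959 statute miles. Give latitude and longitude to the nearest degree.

≈ lat 1°N, lon 126°E

The haversine formula gives a central angle δ ≈ 2.657 rad (152.2°) between the endpoints. The total great-circle distance is δ·R ≈ 2.657 × 3959 ≈ 10518 mi, so the target fraction is f = 4000/10518 ≈ 0.380.
Interpolate at f ≈ 0.380 with slerp weights a = sin((1−f)δ)/sin δ ≈ 2.139, b = sin(fδ)/sin δ ≈ 1.817.
p = a·p₁ + b·p₂ ≈ (-0.595, 0.804, 0.021); φ = arcsin(p_z) ≈ 1.22°, λ = atan2(p_y, p_x) ≈ 126.49°.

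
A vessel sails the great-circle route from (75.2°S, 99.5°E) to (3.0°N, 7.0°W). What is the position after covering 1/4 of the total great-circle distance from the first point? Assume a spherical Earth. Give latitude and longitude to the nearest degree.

Convert each endpoint to a unit vector on the sphere (x = cos φ cos λ, y = cos φ sin λ, z = sin φ).
The central angle between the endpoints is δ = arccos(p₁·p₂) ≈ 1.694 rad (97.1°).
Interpolate at f = 1/4 with slerp weights a = sin((1−f)δ)/sin δ ≈ 0.963, b = sin(fδ)/sin δ ≈ 0.414.
p = a·p₁ + b·p₂ ≈ (0.370, 0.192, -0.909); φ = arcsin(p_z) ≈ -65.37°, λ = atan2(p_y, p_x) ≈ 27.45°.

≈ (65°S, 27°E)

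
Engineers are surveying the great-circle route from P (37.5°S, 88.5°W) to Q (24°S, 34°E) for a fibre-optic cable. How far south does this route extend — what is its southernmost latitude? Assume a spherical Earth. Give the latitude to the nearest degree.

≈ 52°S

The great circle lies in the plane with unit normal n̂ = (p₁ × p₂)/|p₁ × p₂|.
Here n̂_z ≈ +0.618; the vertex latitude is φ_max = arccos|n̂_z| ≈ 51.9°.
Check via Clairaut: cos φ_max = |cos φ₁| · sin C = cos(37.5°)·sin(128.9°) ≈ 0.618, again giving ≈ 51.9°.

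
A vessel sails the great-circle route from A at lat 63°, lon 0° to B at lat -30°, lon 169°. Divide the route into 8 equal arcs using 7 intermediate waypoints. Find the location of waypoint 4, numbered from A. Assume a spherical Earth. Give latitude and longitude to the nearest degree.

≈ lat 42°, lon 157°

Convert each endpoint to a unit vector on the sphere (x = cos φ cos λ, y = cos φ sin λ, z = sin φ).
The central angle between the endpoints is δ = arccos(p₁·p₂) ≈ 2.553 rad (146.2°).
Interpolate at f = 4/8 with slerp weights a = sin((1−f)δ)/sin δ ≈ 1.722, b = sin(fδ)/sin δ ≈ 1.722.
p = a·p₁ + b·p₂ ≈ (-0.682, 0.285, 0.673); φ = arcsin(p_z) ≈ 42.33°, λ = atan2(p_y, p_x) ≈ 157.36°.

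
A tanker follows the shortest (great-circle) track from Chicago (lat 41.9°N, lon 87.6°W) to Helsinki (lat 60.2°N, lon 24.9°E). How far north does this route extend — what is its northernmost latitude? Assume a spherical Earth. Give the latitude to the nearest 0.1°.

The great circle lies in the plane with unit normal n̂ = (p₁ × p₂)/|p₁ × p₂|.
Here n̂_z ≈ +0.380; the vertex latitude is φ_max = arccos|n̂_z| ≈ 67.7°.
Check via Clairaut: cos φ_max = |cos φ₁| · sin C = cos(41.9°)·sin(30.7°) ≈ 0.380, again giving ≈ 67.7°.

≈ 67.7°N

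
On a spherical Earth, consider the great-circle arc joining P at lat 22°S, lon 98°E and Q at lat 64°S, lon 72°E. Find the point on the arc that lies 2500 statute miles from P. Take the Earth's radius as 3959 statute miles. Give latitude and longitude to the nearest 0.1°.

Convert each endpoint to a unit vector on the sphere (x = cos φ cos λ, y = cos φ sin λ, z = sin φ).
The central angle between the endpoints is δ = arccos(p₁·p₂) ≈ 0.793 rad (45.4°). The total great-circle distance is δ·R ≈ 0.793 × 3959 ≈ 3138 mi, so the target fraction is f = 2500/3138 ≈ 0.797.
Interpolate at f ≈ 0.797 with slerp weights a = sin((1−f)δ)/sin δ ≈ 0.225, b = sin(fδ)/sin δ ≈ 0.829.
p = a·p₁ + b·p₂ ≈ (0.083, 0.552, -0.829); φ = arcsin(p_z) ≈ -56.04°, λ = atan2(p_y, p_x) ≈ 81.43°.

≈ lat 56.0°S, lon 81.4°E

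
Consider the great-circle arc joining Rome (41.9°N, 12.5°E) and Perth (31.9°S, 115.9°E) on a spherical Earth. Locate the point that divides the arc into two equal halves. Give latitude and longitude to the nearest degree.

From cos δ = sin φ₁ sin φ₂ + cos φ₁ cos φ₂ cos Δλ, the central angle is δ ≈ 2.094 rad (120.0°).
Interpolate at f = 1/2 with slerp weights a = sin((1−f)δ)/sin δ ≈ 0.999, b = sin(fδ)/sin δ ≈ 0.999.
p = a·p₁ + b·p₂ ≈ (0.356, 0.924, 0.139); φ = arcsin(p_z) ≈ 8.01°, λ = atan2(p_y, p_x) ≈ 68.95°.

≈ 8°N, 69°E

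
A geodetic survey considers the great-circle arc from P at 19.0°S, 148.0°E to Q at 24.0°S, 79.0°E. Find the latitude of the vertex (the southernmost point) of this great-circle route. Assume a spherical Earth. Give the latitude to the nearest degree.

≈ 26°S

The great circle lies in the plane with unit normal n̂ = (p₁ × p₂)/|p₁ × p₂|.
Here n̂_z ≈ -0.899; the vertex latitude is φ_max = arccos|n̂_z| ≈ 26.0°.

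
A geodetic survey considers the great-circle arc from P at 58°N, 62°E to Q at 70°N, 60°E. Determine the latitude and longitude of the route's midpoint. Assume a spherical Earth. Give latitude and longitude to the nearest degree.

Convert each endpoint to a unit vector on the sphere (x = cos φ cos λ, y = cos φ sin λ, z = sin φ).
The central angle between the endpoints is δ = arccos(p₁·p₂) ≈ 0.210 rad (12.0°).
Interpolate at f = 1/2 with slerp weights a = sin((1−f)δ)/sin δ ≈ 0.503, b = sin(fδ)/sin δ ≈ 0.503.
p = a·p₁ + b·p₂ ≈ (0.211, 0.384, 0.899); φ = arcsin(p_z) ≈ 64.00°, λ = atan2(p_y, p_x) ≈ 61.22°.

≈ 64°N, 61°E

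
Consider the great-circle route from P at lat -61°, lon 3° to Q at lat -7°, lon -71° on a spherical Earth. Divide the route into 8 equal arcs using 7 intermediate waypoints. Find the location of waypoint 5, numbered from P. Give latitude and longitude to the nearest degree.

≈ lat -32°, lon -55°

The haversine formula gives a central angle δ ≈ 1.329 rad (76.2°) between the endpoints.
Interpolate at f = 5/8 with slerp weights a = sin((1−f)δ)/sin δ ≈ 0.492, b = sin(fδ)/sin δ ≈ 0.761.
p = a·p₁ + b·p₂ ≈ (0.484, -0.701, -0.523); φ = arcsin(p_z) ≈ -31.56°, λ = atan2(p_y, p_x) ≈ -55.38°.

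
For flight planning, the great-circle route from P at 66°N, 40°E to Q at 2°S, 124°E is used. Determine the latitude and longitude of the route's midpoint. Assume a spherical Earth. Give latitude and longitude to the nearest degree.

≈ 38°N, 103°E

From cos δ = sin φ₁ sin φ₂ + cos φ₁ cos φ₂ cos Δλ, the central angle is δ ≈ 1.560 rad (89.4°).
Interpolate at f = 1/2 with slerp weights a = sin((1−f)δ)/sin δ ≈ 0.703, b = sin(fδ)/sin δ ≈ 0.703.
p = a·p₁ + b·p₂ ≈ (-0.174, 0.767, 0.618); φ = arcsin(p_z) ≈ 38.17°, λ = atan2(p_y, p_x) ≈ 102.78°.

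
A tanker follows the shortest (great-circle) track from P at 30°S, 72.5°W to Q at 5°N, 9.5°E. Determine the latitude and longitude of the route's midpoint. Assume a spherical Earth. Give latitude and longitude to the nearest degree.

From cos δ = sin φ₁ sin φ₂ + cos φ₁ cos φ₂ cos Δλ, the central angle is δ ≈ 1.494 rad (85.6°).
Interpolate at f = 1/2 with slerp weights a = sin((1−f)δ)/sin δ ≈ 0.682, b = sin(fδ)/sin δ ≈ 0.682.
p = a·p₁ + b·p₂ ≈ (0.847, -0.451, -0.281); φ = arcsin(p_z) ≈ -16.34°, λ = atan2(p_y, p_x) ≈ -28.02°.

≈ 16°S, 28°W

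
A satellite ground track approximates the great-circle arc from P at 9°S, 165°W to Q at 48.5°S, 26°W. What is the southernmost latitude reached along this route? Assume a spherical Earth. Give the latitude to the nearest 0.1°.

≈ 62.4°S

The great circle lies in the plane with unit normal n̂ = (p₁ × p₂)/|p₁ × p₂|.
Here n̂_z ≈ +0.464; the vertex latitude is φ_max = arccos|n̂_z| ≈ 62.4°.
Check via Clairaut: cos φ_max = |cos φ₁| · sin C = cos(9.0°)·sin(152.0°) ≈ 0.464, again giving ≈ 62.4°.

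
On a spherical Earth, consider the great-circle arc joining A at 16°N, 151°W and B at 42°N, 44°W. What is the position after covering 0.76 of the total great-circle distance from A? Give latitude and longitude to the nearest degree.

≈ 47°N, 74°W

Write both endpoints as unit vectors p₁, p₂ with components (cos φ cos λ, cos φ sin λ, sin φ).
The central angle between the endpoints is δ = arccos(p₁·p₂) ≈ 1.595 rad (91.4°).
Interpolate at f = 0.76 with slerp weights a = sin((1−f)δ)/sin δ ≈ 0.374, b = sin(fδ)/sin δ ≈ 0.937.
p = a·p₁ + b·p₂ ≈ (0.187, -0.658, 0.730); φ = arcsin(p_z) ≈ 46.87°, λ = atan2(p_y, p_x) ≈ -74.16°.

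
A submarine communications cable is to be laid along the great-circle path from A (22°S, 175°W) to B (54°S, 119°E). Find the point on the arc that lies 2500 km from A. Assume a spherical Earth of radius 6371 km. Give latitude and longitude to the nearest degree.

≈ (38°S, 167°E)

Convert each endpoint to a unit vector on the sphere (x = cos φ cos λ, y = cos φ sin λ, z = sin φ).
The central angle between the endpoints is δ = arccos(p₁·p₂) ≈ 1.018 rad (58.4°). The total great-circle distance is δ·R ≈ 1.018 × 6371 ≈ 6488 km, so the target fraction is f = 2500/6488 ≈ 0.385.
Interpolate at f ≈ 0.385 with slerp weights a = sin((1−f)δ)/sin δ ≈ 0.688, b = sin(fδ)/sin δ ≈ 0.449.
p = a·p₁ + b·p₂ ≈ (-0.764, 0.175, -0.621); φ = arcsin(p_z) ≈ -38.41°, λ = atan2(p_y, p_x) ≈ 167.07°.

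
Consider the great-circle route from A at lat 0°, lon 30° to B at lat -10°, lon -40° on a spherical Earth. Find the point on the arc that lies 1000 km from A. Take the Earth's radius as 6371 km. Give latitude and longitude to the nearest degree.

≈ lat -2°, lon 21°

From cos δ = sin φ₁ sin φ₂ + cos φ₁ cos φ₂ cos Δλ, the central angle is δ ≈ 1.227 rad (70.3°). The total great-circle distance is δ·R ≈ 1.227 × 6371 ≈ 7819 km, so the target fraction is f = 1000/7819 ≈ 0.128.
Interpolate at f ≈ 0.128 with slerp weights a = sin((1−f)δ)/sin δ ≈ 0.932, b = sin(fδ)/sin δ ≈ 0.166.
p = a·p₁ + b·p₂ ≈ (0.932, 0.361, -0.029); φ = arcsin(p_z) ≈ -1.65°, λ = atan2(p_y, p_x) ≈ 21.16°.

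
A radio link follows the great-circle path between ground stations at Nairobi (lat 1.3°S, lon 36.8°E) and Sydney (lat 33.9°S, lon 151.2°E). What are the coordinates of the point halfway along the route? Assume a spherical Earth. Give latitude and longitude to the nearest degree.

Write both endpoints as unit vectors p₁, p₂ with components (cos φ cos λ, cos φ sin λ, sin φ).
The central angle between the endpoints is δ = arccos(p₁·p₂) ≈ 1.907 rad (109.3°).
Interpolate at f = 1/2 with slerp weights a = sin((1−f)δ)/sin δ ≈ 0.864, b = sin(fδ)/sin δ ≈ 0.864.
p = a·p₁ + b·p₂ ≈ (0.063, 0.863, -0.501); φ = arcsin(p_z) ≈ -30.10°, λ = atan2(p_y, p_x) ≈ 85.81°.

≈ lat 30°S, lon 86°E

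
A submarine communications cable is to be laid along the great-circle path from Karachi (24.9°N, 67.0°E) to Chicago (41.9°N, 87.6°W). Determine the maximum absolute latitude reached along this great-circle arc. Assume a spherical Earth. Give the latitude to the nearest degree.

≈ 72°N

The great circle lies in the plane with unit normal n̂ = (p₁ × p₂)/|p₁ × p₂|.
Here n̂_z ≈ -0.307; the vertex latitude is φ_max = arccos|n̂_z| ≈ 72.1°.
Check via Clairaut: cos φ_max = |cos φ₁| · sin C = cos(24.9°)·sin(19.8°) ≈ 0.307, again giving ≈ 72.1°.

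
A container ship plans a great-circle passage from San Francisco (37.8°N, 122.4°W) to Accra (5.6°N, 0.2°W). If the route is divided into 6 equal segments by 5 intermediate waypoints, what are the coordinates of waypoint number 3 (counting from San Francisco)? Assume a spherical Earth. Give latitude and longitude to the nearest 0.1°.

≈ 38.9°N, 49.5°W

Convert each endpoint to a unit vector on the sphere (x = cos φ cos λ, y = cos φ sin λ, z = sin φ).
The central angle between the endpoints is δ = arccos(p₁·p₂) ≈ 1.938 rad (111.1°).
Interpolate at f = 3/6 with slerp weights a = sin((1−f)δ)/sin δ ≈ 0.883, b = sin(fδ)/sin δ ≈ 0.883.
p = a·p₁ + b·p₂ ≈ (0.505, -0.592, 0.628); φ = arcsin(p_z) ≈ 38.87°, λ = atan2(p_y, p_x) ≈ -49.55°.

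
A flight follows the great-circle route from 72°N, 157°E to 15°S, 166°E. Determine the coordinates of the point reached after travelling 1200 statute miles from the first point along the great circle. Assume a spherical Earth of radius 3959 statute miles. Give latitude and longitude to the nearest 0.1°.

≈ 54.7°N, 161.5°E

From cos δ = sin φ₁ sin φ₂ + cos φ₁ cos φ₂ cos Δλ, the central angle is δ ≈ 1.522 rad (87.2°). The total great-circle distance is δ·R ≈ 1.522 × 3959 ≈ 6026 mi, so the target fraction is f = 1200/6026 ≈ 0.199.
Interpolate at f ≈ 0.199 with slerp weights a = sin((1−f)δ)/sin δ ≈ 0.940, b = sin(fδ)/sin δ ≈ 0.299.
p = a·p₁ + b·p₂ ≈ (-0.547, 0.183, 0.817); φ = arcsin(p_z) ≈ 54.74°, λ = atan2(p_y, p_x) ≈ 161.49°.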